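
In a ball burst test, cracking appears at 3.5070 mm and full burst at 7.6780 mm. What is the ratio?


Formula: Ratio = crack / burst
Substituting: Ratio = 3.5070 / 7.6780
Result: 0.4568


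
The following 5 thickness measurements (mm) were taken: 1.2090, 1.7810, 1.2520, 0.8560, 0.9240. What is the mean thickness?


Formula: Average = sum / n
Substituting: Average = 6.0220 / 5
Result: 1.2044 mm


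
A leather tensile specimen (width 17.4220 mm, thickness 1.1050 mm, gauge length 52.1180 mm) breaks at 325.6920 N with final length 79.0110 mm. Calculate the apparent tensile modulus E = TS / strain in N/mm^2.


TS = F / (w * t) = 325.6920 / (17.4220 * 1.1050) = 16.9179 N/mm^2
strain = (Lf - L0) / L0 = (79.0110 - 52.1180) / 52.1180 = 0.5160
E = TS / strain = 16.9179 / 0.5160 = 32.7865 N/mm^2


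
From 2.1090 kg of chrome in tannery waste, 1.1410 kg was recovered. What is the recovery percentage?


Formula: Recovery = recovered / input * 100
Substituting: Recovery = 1.1410 / 2.1090 * 100
Result: 54.1015 %


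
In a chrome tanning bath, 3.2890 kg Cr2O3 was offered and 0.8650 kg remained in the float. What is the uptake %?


Formula: Uptake = (offered - residual) / offered * 100
Substituting: Uptake = (3.2890 - 0.8650) / 3.2890 * 100
Result: 73.7002 %


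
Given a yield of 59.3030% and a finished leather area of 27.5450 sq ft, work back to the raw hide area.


Formula: raw = finished * 100 / yield
Substituting: raw = 27.5450 * 100 / 59.3030
Result: 46.4479 sq ft


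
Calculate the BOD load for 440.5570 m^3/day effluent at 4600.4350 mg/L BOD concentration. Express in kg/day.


Formula: BOD_load = volume * conc / 1000
Substituting: BOD_load = 440.5570 * 4600.4350 / 1000
Result: 2026.7538 kg/day


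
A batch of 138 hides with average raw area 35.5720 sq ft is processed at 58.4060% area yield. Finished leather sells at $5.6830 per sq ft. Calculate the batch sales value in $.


Raw_total = N * avg_area = 138 * 35.5720 = 4908.9360 sq ft
Finished = Raw_total * yield / 100 = 4908.9360 * 58.4060 / 100 = 2867.1132 sq ft
Value = Finished * price = 2867.1132 * 5.6830 = 16293.8041 $


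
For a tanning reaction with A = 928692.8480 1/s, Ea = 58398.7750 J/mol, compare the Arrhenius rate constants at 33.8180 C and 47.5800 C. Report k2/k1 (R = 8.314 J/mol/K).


T1 = 33.8180 + 273.15 = 306.9680 K; T2 = 47.5800 + 273.15 = 320.7300 K
k1 = A * exp(-Ea/(R*T1)) = 928692.8480 * exp(-58398.7750/(8.314*306.9680)) = 1.0720e-04 1/s
k2 = A * exp(-Ea/(R*T2)) = 928692.8480 * exp(-58398.7750/(8.314*320.7300)) = 2.8616e-04 1/s
k2/k1 = 2.8616e-04 / 1.0720e-04 = 2.6694


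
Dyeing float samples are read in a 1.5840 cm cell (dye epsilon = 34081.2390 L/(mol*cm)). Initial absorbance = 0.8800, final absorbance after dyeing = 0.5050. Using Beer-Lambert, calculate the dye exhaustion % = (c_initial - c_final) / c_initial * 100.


c_initial = A_i / (epsilon * l) = 0.8800 / (34081.2390 * 1.5840) = 1.6301e-05 mol/L
c_final = A_f / (epsilon * l) = 0.5050 / (34081.2390 * 1.5840) = 9.3545e-06 mol/L
Exhaustion = (c_initial - c_final) / c_initial * 100 = (1.6301e-05 - 9.3545e-06) / 1.6301e-05 * 100 = 42.6136 %


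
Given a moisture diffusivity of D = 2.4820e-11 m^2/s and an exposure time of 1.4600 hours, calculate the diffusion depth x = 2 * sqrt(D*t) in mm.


t = 1.4600 hr * 3600 = 5256.0000 s
D * t = 2.4820e-11 * 5256.0000 = 1.3045e-07
x = 2 * sqrt(D*t) = 2 * sqrt(1.3045e-07) = 7.2237e-04 m = 0.7224 mm


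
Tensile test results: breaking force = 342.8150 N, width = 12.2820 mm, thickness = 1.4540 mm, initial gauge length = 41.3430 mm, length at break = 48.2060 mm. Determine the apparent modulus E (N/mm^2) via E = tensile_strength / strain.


TS = F / (w * t) = 342.8150 / (12.2820 * 1.4540) = 19.1967 N/mm^2
strain = (Lf - L0) / L0 = (48.2060 - 41.3430) / 41.3430 = 0.1660
E = TS / strain = 19.1967 / 0.1660 = 115.6417 N/mm^2


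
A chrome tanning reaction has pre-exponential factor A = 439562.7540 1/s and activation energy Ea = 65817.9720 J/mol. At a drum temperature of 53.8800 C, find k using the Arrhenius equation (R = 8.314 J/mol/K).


T_K = T_C + 273.15 = 53.8800 + 273.15 = 327.0300 K
exponent = -Ea / (R * T_K) = -65817.9720 / (8.314 * 327.0300) = -24.2073
k = A * exp(exponent) = 439562.7540 * exp(-24.2073) = 1.3487e-05 1/s


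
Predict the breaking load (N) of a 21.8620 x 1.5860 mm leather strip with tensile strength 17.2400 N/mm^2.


Formula: F = TS * w * t
Substituting: F = 17.2400 * 21.8620 * 1.5860
Result: 597.7648 N


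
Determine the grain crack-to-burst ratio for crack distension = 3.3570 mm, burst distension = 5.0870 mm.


Formula: Ratio = crack / burst
Substituting: Ratio = 3.3570 / 5.0870
Result: 0.6599


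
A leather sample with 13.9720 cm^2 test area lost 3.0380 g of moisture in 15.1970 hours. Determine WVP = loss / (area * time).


Formula: WVP = loss / (area * time)
Substituting: WVP = 3.0380 / (13.9720 * 15.1970)
Result: 0.0143077 g/(cm^2*hr)


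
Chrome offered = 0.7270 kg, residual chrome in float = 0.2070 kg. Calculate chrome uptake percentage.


Formula: Uptake = (offered - residual) / offered * 100
Substituting: Uptake = (0.7270 - 0.2070) / 0.7270 * 100
Result: 71.5268 %


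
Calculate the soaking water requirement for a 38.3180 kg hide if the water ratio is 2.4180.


Formula: Water = hide_weight * ratio
Substituting: Water = 38.3180 * 2.4180
Result: 92.6529 kg


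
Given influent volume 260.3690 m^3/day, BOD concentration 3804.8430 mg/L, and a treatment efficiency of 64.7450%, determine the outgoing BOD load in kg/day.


Load_in = volume * conc / 1000 = 260.3690 * 3804.8430 / 1000 = 990.6632 kg/day
Removed = Load_in * eff / 100 = 990.6632 * 64.7450 / 100 = 641.4049 kg/day
Load_out = Load_in - Removed = 990.6632 - 641.4049 = 349.2583 kg/day


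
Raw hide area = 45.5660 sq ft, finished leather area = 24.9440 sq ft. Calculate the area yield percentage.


Formula: Yield = finished / raw * 100
Substituting: Yield = 24.9440 / 45.5660 * 100
Result: 54.7426 %


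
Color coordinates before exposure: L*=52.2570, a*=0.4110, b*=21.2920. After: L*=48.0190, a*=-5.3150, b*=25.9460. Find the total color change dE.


dL = -4.2380, da = -5.7260, db = 4.6540
dE = sqrt((-4.2380)^2 + (-5.7260)^2 + 4.6540^2) = 8.5093


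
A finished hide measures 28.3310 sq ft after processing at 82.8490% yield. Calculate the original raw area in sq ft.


Formula: raw = finished * 100 / yield
Substituting: raw = 28.3310 * 100 / 82.8490
Result: 34.1959 sq ft


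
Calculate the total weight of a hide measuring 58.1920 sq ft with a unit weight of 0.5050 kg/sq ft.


Formula: Weight = area * weight_per_sqft
Substituting: Weight = 58.1920 * 0.5050
Result: 29.3870 kg


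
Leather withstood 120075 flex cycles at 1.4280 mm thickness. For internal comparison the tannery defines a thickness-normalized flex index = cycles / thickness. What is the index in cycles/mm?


Formula: Index = cycles / thickness
Substituting: Index = 120075 / 1.4280
Result: 84086.1345 cycles/mm


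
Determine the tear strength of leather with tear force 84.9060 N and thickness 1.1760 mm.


Formula: Tear strength = force / thickness
Substituting: Tear strength = 84.9060 / 1.1760
Result: 72.1990 N/mm


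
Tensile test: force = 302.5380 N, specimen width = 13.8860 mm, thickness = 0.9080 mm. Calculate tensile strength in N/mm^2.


Formula: TS = force / (width * thickness)
Substituting: TS = 302.5380 / (13.8860 * 0.9080)
Result: 23.9948 N/mm^2


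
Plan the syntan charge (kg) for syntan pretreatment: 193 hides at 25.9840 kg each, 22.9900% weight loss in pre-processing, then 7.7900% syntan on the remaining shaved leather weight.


Total_raw = N * avg_wt = 193 * 25.9840 = 5014.9120 kg
Substrate = Total_raw * (1 - loss/100) = 5014.9120 * (1 - 22.9900/100) = 3861.9837 kg
Syntan = Substrate * pct / 100 = 3861.9837 * 7.7900 / 100 = 300.8485 kg


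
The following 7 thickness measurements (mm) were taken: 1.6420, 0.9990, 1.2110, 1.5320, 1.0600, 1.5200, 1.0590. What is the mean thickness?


Formula: Average = sum / n
Substituting: Average = 9.0230 / 7
Result: 1.2890 mm


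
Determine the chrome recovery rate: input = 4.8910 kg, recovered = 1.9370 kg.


Formula: Recovery = recovered / input * 100
Substituting: Recovery = 1.9370 / 4.8910 * 100
Result: 39.6034 %


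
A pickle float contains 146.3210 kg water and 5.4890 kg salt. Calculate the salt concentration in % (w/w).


Formula: Conc = salt / (water + salt) * 100
Substituting: Conc = 5.4890 / (146.3210 + 5.4890) * 100
Result: 3.6157 %


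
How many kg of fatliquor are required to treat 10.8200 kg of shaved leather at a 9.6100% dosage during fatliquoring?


Formula: Fat = substrate * pct / 100
Substituting: Fat = 10.8200 * 9.6100 / 100
Result: 1.0398 kg


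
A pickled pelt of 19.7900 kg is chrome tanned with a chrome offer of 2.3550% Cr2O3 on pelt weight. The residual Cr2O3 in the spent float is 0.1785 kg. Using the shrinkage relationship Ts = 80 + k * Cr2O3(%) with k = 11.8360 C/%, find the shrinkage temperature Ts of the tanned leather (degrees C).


Offered = pelt * offer_pct / 100 = 19.7900 * 2.3550 / 100 = 0.4661 kg
Uptake = offered - residual = 0.4661 - 0.1785 = 0.2876 kg
Cr2O3% on pelt = uptake / pelt * 100 = 0.2876 / 19.7900 * 100 = 1.4530 %
Ts = 80 + k * Cr2O3% = 80 + 11.8360 * 1.4530 = 97.1981 C


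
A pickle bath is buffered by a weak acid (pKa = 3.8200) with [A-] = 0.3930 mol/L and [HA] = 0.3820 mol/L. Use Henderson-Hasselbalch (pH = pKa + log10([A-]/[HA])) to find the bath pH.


ratio = [A-] / [HA] = 0.3930 / 0.3820 = 1.0288
log10(ratio) = 0.0123292
pH = pKa + log10(ratio) = 3.8200 + 0.0123292 = 3.8323


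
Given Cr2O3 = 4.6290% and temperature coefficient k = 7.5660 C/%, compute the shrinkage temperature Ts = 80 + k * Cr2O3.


Formula: Ts = 80 + k * Cr2O3
Substituting: Ts = 80 + 7.5660 * 4.6290
Result: 115.0230 C


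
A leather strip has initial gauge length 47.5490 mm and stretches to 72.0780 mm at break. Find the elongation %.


Formula: Elongation = (Lf - L0) / L0 * 100
Substituting: Elongation = (72.0780 - 47.5490) / 47.5490 * 100
Result: 51.5868 %


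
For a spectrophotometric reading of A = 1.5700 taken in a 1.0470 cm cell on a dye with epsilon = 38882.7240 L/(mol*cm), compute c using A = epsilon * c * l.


Formula: c = A / (epsilon * l)
Substituting: c = 1.5700 / (38882.7240 * 1.0470)
Result: 3.8565e-05 mol/L


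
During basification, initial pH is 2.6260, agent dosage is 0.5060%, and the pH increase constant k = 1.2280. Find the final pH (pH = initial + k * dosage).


Formula: pH_final = pH_initial + k * base_pct
Substituting: pH_final = 2.6260 + 1.2280 * 0.5060
Result: 3.2474


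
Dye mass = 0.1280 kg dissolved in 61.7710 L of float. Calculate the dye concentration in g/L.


Formula: Conc = dye_mass(kg) / volume(L) * 1000
Substituting: Conc = 0.1280 / 61.7710 * 1000
Result: 2.0722 g/L


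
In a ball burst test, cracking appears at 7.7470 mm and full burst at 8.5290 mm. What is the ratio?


Formula: Ratio = crack / burst
Substituting: Ratio = 7.7470 / 8.5290
Result: 0.9083


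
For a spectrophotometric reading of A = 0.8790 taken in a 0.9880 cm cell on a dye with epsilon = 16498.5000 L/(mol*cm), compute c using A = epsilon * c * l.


Formula: c = A / (epsilon * l)
Substituting: c = 0.8790 / (16498.5000 * 0.9880)
Result: 5.3925e-05 mol/L


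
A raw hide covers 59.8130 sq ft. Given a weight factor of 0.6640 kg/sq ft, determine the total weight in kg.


Formula: Weight = area * weight_per_sqft
Substituting: Weight = 59.8130 * 0.6640
Result: 39.7158 kg


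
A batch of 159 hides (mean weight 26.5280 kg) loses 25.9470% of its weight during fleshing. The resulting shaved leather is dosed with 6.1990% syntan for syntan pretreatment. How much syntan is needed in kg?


Total_raw = N * avg_wt = 159 * 26.5280 = 4217.9520 kg
Substrate = Total_raw * (1 - loss/100) = 4217.9520 * (1 - 25.9470/100) = 3123.5200 kg
Syntan = Substrate * pct / 100 = 3123.5200 * 6.1990 / 100 = 193.6270 kg


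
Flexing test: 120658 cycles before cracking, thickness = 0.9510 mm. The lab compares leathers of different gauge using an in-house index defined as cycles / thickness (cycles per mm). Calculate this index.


Formula: Index = cycles / thickness
Substituting: Index = 120658 / 0.9510
Result: 126874.8686 cycles/mm


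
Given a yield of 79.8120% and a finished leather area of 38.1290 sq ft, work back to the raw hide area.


Formula: raw = finished * 100 / yield
Substituting: raw = 38.1290 * 100 / 79.8120
Result: 47.7735 sq ft


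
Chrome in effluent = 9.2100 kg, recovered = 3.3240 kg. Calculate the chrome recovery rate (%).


Formula: Recovery = recovered / input * 100
Substituting: Recovery = 3.3240 / 9.2100 * 100
Result: 36.0912 %


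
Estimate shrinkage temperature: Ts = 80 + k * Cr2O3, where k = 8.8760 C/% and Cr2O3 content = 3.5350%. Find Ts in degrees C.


Formula: Ts = 80 + k * Cr2O3
Substituting: Ts = 80 + 8.8760 * 3.5350
Result: 111.3767 C


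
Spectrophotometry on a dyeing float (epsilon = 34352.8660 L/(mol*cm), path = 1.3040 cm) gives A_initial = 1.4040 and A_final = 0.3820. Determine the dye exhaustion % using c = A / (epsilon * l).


c_initial = A_i / (epsilon * l) = 1.4040 / (34352.8660 * 1.3040) = 3.1342e-05 mol/L
c_final = A_f / (epsilon * l) = 0.3820 / (34352.8660 * 1.3040) = 8.5275e-06 mol/L
Exhaustion = (c_initial - c_final) / c_initial * 100 = (3.1342e-05 - 8.5275e-06) / 3.1342e-05 * 100 = 72.7920 %


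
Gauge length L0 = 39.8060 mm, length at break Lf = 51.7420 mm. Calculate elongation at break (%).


Formula: Elongation = (Lf - L0) / L0 * 100
Substituting: Elongation = (51.7420 - 39.8060) / 39.8060 * 100
Result: 29.9854 %


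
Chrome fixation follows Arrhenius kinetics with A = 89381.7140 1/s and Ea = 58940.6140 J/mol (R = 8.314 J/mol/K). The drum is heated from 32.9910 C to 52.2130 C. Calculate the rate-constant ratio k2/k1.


T1 = 32.9910 + 273.15 = 306.1410 K; T2 = 52.2130 + 273.15 = 325.3630 K
k1 = A * exp(-Ea/(R*T1)) = 89381.7140 * exp(-58940.6140/(8.314*306.1410)) = 7.8392e-06 1/s
k2 = A * exp(-Ea/(R*T2)) = 89381.7140 * exp(-58940.6140/(8.314*325.3630)) = 3.0791e-05 1/s
k2/k1 = 3.0791e-05 / 7.8392e-06 = 3.9278


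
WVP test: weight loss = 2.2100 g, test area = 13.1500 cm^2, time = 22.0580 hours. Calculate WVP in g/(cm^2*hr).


Formula: WVP = loss / (area * time)
Substituting: WVP = 2.2100 / (13.1500 * 22.0580)
Result: 0.00761904 g/(cm^2*hr)


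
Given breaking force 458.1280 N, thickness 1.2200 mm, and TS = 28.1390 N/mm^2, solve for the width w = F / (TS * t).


Formula: w = F / (TS * t)
Substituting: w = 458.1280 / (28.1390 * 1.2200)
Result: 13.3450 mm


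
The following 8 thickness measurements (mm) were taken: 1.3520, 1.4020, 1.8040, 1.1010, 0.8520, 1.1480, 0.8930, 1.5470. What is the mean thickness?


Formula: Average = sum / n
Substituting: Average = 10.0990 / 8
Result: 1.2624 mm


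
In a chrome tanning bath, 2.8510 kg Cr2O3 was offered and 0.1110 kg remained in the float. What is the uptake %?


Formula: Uptake = (offered - residual) / offered * 100
Substituting: Uptake = (2.8510 - 0.1110) / 2.8510 * 100
Result: 96.1066 %


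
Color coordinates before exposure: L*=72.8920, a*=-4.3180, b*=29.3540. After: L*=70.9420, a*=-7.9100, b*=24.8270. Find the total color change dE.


dL = -1.9500, da = -3.5920, db = -4.5270
dE = sqrt((-1.9500)^2 + (-3.5920)^2 + (-4.5270)^2) = 6.0991


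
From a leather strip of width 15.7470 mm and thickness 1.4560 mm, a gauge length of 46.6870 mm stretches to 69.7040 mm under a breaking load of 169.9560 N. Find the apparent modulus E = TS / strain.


TS = F / (w * t) = 169.9560 / (15.7470 * 1.4560) = 7.4127 N/mm^2
strain = (Lf - L0) / L0 = (69.7040 - 46.6870) / 46.6870 = 0.4930
E = TS / strain = 7.4127 / 0.4930 = 15.0357 N/mm^2


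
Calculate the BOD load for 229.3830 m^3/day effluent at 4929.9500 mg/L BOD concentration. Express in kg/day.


Formula: BOD_load = volume * conc / 1000
Substituting: BOD_load = 229.3830 * 4929.9500 / 1000
Result: 1130.8467 kg/day


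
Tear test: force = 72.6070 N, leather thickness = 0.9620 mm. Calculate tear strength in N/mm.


Formula: Tear strength = force / thickness
Substituting: Tear strength = 72.6070 / 0.9620
Result: 75.4751 N/mm


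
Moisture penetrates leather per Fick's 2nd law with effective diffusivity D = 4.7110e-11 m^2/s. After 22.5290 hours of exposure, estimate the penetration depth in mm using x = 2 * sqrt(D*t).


t = 22.5290 hr * 3600 = 81104.4000 s
D * t = 4.7110e-11 * 81104.4000 = 3.8208e-06
x = 2 * sqrt(D*t) = 2 * sqrt(3.8208e-06) = 0.00390939 m = 3.9094 mm


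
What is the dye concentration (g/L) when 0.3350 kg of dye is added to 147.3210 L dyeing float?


Formula: Conc = dye_mass(kg) / volume(L) * 1000
Substituting: Conc = 0.3350 / 147.3210 * 1000
Result: 2.2739 g/L


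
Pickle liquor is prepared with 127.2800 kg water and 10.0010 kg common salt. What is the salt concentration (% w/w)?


Formula: Conc = salt / (water + salt) * 100
Substituting: Conc = 10.0010 / (127.2800 + 10.0010) * 100
Result: 7.2851 %


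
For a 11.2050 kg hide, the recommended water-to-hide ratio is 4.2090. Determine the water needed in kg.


Formula: Water = hide_weight * ratio
Substituting: Water = 11.2050 * 4.2090
Result: 47.1618 kg


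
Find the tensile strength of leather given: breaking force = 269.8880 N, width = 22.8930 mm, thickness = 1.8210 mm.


Formula: TS = force / (width * thickness)
Substituting: TS = 269.8880 / (22.8930 * 1.8210)
Result: 6.4740 N/mm^2


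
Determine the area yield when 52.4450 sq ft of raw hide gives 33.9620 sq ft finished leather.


Formula: Yield = finished / raw * 100
Substituting: Yield = 33.9620 / 52.4450 * 100
Result: 64.7574 %


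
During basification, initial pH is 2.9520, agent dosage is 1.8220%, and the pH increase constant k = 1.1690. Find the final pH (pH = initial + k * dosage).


Formula: pH_final = pH_initial + k * base_pct
Substituting: pH_final = 2.9520 + 1.1690 * 1.8220
Result: 5.0819


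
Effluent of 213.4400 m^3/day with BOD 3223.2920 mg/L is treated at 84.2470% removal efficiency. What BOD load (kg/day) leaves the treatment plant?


Load_in = volume * conc / 1000 = 213.4400 * 3223.2920 / 1000 = 687.9794 kg/day
Removed = Load_in * eff / 100 = 687.9794 * 84.2470 / 100 = 579.6020 kg/day
Load_out = Load_in - Removed = 687.9794 - 579.6020 = 108.3774 kg/day


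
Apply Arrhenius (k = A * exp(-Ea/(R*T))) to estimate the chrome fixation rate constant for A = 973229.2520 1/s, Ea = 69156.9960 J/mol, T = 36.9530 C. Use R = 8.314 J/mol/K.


T_K = T_C + 273.15 = 36.9530 + 273.15 = 310.1030 K
exponent = -Ea / (R * T_K) = -69156.9960 / (8.314 * 310.1030) = -26.8238
k = A * exp(exponent) = 973229.2520 * exp(-26.8238) = 2.1817e-06 1/s


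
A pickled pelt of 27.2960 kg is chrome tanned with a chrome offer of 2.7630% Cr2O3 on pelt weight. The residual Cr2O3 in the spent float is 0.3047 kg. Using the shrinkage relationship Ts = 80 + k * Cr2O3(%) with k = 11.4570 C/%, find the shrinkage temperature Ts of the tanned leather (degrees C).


Offered = pelt * offer_pct / 100 = 27.2960 * 2.7630 / 100 = 0.7542 kg
Uptake = offered - residual = 0.7542 - 0.3047 = 0.4495 kg
Cr2O3% on pelt = uptake / pelt * 100 = 0.4495 / 27.2960 * 100 = 1.6467 %
Ts = 80 + k * Cr2O3% = 80 + 11.4570 * 1.6467 = 98.8665 C


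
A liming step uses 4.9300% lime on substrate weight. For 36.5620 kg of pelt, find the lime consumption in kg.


Formula: Lime = substrate * pct / 100
Substituting: Lime = 36.5620 * 4.9300 / 100
Result: 1.8025 kg


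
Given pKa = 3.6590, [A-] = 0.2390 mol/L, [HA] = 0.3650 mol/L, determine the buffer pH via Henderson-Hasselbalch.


ratio = [A-] / [HA] = 0.2390 / 0.3650 = 0.6548
log10(ratio) = -0.1839
pH = pKa + log10(ratio) = 3.6590 - 0.1839 = 3.4751


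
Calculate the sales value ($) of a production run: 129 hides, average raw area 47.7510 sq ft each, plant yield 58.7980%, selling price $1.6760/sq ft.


Raw_total = N * avg_area = 129 * 47.7510 = 6159.8790 sq ft
Finished = Raw_total * yield / 100 = 6159.8790 * 58.7980 / 100 = 3621.8857 sq ft
Value = Finished * price = 3621.8857 * 1.6760 = 6070.2804 $


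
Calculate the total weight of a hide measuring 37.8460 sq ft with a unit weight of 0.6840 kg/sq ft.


Formula: Weight = area * weight_per_sqft
Substituting: Weight = 37.8460 * 0.6840
Result: 25.8867 kg


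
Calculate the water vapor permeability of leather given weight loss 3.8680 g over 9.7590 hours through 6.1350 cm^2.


Formula: WVP = loss / (area * time)
Substituting: WVP = 3.8680 / (6.1350 * 9.7590)
Result: 0.0646051 g/(cm^2*hr)


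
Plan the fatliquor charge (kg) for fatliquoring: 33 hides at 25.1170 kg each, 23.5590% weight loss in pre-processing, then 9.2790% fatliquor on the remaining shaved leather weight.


Total_raw = N * avg_wt = 33 * 25.1170 = 828.8610 kg
Substrate = Total_raw * (1 - loss/100) = 828.8610 * (1 - 23.5590/100) = 633.5896 kg
Fat = Substrate * pct / 100 = 633.5896 * 9.2790 / 100 = 58.7908 kg


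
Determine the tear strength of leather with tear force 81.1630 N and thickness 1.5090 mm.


Formula: Tear strength = force / thickness
Substituting: Tear strength = 81.1630 / 1.5090
Result: 53.7860 N/mm


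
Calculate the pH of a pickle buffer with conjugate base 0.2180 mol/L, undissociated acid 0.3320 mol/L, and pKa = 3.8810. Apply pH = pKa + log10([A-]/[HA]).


ratio = [A-] / [HA] = 0.2180 / 0.3320 = 0.6566
log10(ratio) = -0.1827
pH = pKa + log10(ratio) = 3.8810 - 0.1827 = 3.6983


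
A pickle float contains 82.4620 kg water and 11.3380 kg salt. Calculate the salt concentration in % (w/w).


Formula: Conc = salt / (water + salt) * 100
Substituting: Conc = 11.3380 / (82.4620 + 11.3380) * 100
Result: 12.0874 %


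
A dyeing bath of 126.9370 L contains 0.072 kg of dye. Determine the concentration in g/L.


Formula: Conc = dye_mass(kg) / volume(L) * 1000
Substituting: Conc = 0.072 / 126.9370 * 1000
Result: 0.5672 g/L


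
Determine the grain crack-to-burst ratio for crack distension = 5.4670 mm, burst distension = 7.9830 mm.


Formula: Ratio = crack / burst
Substituting: Ratio = 5.4670 / 7.9830
Result: 0.6848


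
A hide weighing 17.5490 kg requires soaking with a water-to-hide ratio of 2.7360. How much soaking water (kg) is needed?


Formula: Water = hide_weight * ratio
Substituting: Water = 17.5490 * 2.7360
Result: 48.0141 kg


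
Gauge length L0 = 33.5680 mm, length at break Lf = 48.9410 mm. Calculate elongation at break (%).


Formula: Elongation = (Lf - L0) / L0 * 100
Substituting: Elongation = (48.9410 - 33.5680) / 33.5680 * 100
Result: 45.7966 %


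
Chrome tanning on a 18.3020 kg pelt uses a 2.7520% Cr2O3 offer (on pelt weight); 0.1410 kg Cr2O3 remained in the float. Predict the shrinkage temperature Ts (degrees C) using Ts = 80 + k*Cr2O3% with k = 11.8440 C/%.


Offered = pelt * offer_pct / 100 = 18.3020 * 2.7520 / 100 = 0.5037 kg
Uptake = offered - residual = 0.5037 - 0.1410 = 0.3627 kg
Cr2O3% on pelt = uptake / pelt * 100 = 0.3627 / 18.3020 * 100 = 1.9816 %
Ts = 80 + k * Cr2O3% = 80 + 11.8440 * 1.9816 = 103.4700 C


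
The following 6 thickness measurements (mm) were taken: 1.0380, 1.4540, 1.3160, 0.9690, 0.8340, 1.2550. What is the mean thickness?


Formula: Average = sum / n
Substituting: Average = 6.8660 / 6
Result: 1.1443 mm


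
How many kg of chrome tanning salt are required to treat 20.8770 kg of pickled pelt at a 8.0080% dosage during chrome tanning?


Formula: Chrome = substrate * pct / 100
Substituting: Chrome = 20.8770 * 8.0080 / 100
Result: 1.6718 kg


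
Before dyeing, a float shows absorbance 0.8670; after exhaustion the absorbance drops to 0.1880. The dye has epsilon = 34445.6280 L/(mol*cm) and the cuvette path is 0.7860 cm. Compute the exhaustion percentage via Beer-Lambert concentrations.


c_initial = A_i / (epsilon * l) = 0.8670 / (34445.6280 * 0.7860) = 3.2023e-05 mol/L
c_final = A_f / (epsilon * l) = 0.1880 / (34445.6280 * 0.7860) = 6.9439e-06 mol/L
Exhaustion = (c_initial - c_final) / c_initial * 100 = (3.2023e-05 - 6.9439e-06) / 3.2023e-05 * 100 = 78.3160 %


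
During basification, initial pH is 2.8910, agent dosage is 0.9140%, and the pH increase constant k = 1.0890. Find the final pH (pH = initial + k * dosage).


Formula: pH_final = pH_initial + k * base_pct
Substituting: pH_final = 2.8910 + 1.0890 * 0.9140
Result: 3.8863


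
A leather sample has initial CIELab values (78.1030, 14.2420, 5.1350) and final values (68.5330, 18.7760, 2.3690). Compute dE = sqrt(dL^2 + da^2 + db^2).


dL = -9.5700, da = 4.5340, db = -2.7660
dE = sqrt((-9.5700)^2 + 4.5340^2 + (-2.7660)^2) = 10.9450


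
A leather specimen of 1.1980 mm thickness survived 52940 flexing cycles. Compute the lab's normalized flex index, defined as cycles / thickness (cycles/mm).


Formula: Index = cycles / thickness
Substituting: Index = 52940 / 1.1980
Result: 44190.3172 cycles/mm


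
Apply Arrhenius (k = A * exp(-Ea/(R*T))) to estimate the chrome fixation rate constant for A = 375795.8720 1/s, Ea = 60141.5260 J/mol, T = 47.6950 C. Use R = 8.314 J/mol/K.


T_K = T_C + 273.15 = 47.6950 + 273.15 = 320.8450 K
exponent = -Ea / (R * T_K) = -60141.5260 / (8.314 * 320.8450) = -22.5460
k = A * exp(exponent) = 375795.8720 * exp(-22.5460) = 6.0723e-05 1/s


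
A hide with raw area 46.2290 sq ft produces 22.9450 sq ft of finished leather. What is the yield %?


Formula: Yield = finished / raw * 100
Substituting: Yield = 22.9450 / 46.2290 * 100
Result: 49.6333 %


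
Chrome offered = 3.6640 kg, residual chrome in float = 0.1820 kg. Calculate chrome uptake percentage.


Formula: Uptake = (offered - residual) / offered * 100
Substituting: Uptake = (3.6640 - 0.1820) / 3.6640 * 100
Result: 95.0328 %


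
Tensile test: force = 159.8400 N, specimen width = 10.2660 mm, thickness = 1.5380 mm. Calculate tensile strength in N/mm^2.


Formula: TS = force / (width * thickness)
Substituting: TS = 159.8400 / (10.2660 * 1.5380)
Result: 10.1234 N/mm^2


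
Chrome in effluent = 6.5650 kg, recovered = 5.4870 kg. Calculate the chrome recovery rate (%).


Formula: Recovery = recovered / input * 100
Substituting: Recovery = 5.4870 / 6.5650 * 100
Result: 83.5796 %


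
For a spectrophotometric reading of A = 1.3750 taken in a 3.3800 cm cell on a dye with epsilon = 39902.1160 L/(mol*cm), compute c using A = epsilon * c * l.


Formula: c = A / (epsilon * l)
Substituting: c = 1.3750 / (39902.1160 * 3.3800)
Result: 1.0195e-05 mol/L


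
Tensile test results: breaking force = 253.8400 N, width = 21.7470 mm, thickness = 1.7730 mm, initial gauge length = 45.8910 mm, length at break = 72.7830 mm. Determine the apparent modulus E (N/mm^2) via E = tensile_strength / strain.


TS = F / (w * t) = 253.8400 / (21.7470 * 1.7730) = 6.5834 N/mm^2
strain = (Lf - L0) / L0 = (72.7830 - 45.8910) / 45.8910 = 0.5860
E = TS / strain = 6.5834 / 0.5860 = 11.2346 N/mm^2


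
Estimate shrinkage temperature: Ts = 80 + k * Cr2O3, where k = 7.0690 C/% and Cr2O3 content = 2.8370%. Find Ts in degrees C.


Formula: Ts = 80 + k * Cr2O3
Substituting: Ts = 80 + 7.0690 * 2.8370
Result: 100.0548 C


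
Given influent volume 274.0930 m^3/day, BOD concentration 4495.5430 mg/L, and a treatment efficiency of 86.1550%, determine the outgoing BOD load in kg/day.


Load_in = volume * conc / 1000 = 274.0930 * 4495.5430 / 1000 = 1232.1969 kg/day
Removed = Load_in * eff / 100 = 1232.1969 * 86.1550 / 100 = 1061.5992 kg/day
Load_out = Load_in - Removed = 1232.1969 - 1061.5992 = 170.5977 kg/day


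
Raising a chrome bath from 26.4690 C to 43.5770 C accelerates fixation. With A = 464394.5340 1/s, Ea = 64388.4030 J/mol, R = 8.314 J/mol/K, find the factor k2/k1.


T1 = 26.4690 + 273.15 = 299.6190 K; T2 = 43.5770 + 273.15 = 316.7270 K
k1 = A * exp(-Ea/(R*T1)) = 464394.5340 * exp(-64388.4030/(8.314*299.6190)) = 2.7619e-06 1/s
k2 = A * exp(-Ea/(R*T2)) = 464394.5340 * exp(-64388.4030/(8.314*316.7270)) = 1.1157e-05 1/s
k2/k1 = 1.1157e-05 / 2.7619e-06 = 4.0398


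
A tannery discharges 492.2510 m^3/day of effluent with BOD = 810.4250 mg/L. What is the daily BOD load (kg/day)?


Formula: BOD_load = volume * conc / 1000
Substituting: BOD_load = 492.2510 * 810.4250 / 1000
Result: 398.9325 kg/day


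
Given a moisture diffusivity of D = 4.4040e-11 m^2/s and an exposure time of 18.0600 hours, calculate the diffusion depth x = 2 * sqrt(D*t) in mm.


t = 18.0600 hr * 3600 = 65016.0000 s
D * t = 4.4040e-11 * 65016.0000 = 2.8633e-06
x = 2 * sqrt(D*t) = 2 * sqrt(2.8633e-06) = 0.00338426 m = 3.3843 mm


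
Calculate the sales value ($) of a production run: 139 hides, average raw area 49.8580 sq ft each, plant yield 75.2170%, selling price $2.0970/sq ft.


Raw_total = N * avg_area = 139 * 49.8580 = 6930.2620 sq ft
Finished = Raw_total * yield / 100 = 6930.2620 * 75.2170 / 100 = 5212.7352 sq ft
Value = Finished * price = 5212.7352 * 2.0970 = 10931.1056 $


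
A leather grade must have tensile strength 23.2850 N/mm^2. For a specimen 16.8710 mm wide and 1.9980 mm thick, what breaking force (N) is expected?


Formula: F = TS * w * t
Substituting: F = 23.2850 * 16.8710 * 1.9980
Result: 784.8968 N


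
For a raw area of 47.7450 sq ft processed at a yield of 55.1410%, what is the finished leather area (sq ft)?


Formula: finished = raw * yield / 100
Substituting: finished = 47.7450 * 55.1410 / 100
Result: 26.3271 sq ft


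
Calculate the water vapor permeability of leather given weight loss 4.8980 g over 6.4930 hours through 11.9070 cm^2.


Formula: WVP = loss / (area * time)
Substituting: WVP = 4.8980 / (11.9070 * 6.4930)
Result: 0.0633536 g/(cm^2*hr)


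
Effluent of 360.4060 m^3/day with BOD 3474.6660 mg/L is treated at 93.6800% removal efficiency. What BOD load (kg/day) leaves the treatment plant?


Load_in = volume * conc / 1000 = 360.4060 * 3474.6660 / 1000 = 1252.2905 kg/day
Removed = Load_in * eff / 100 = 1252.2905 * 93.6800 / 100 = 1173.1457 kg/day
Load_out = Load_in - Removed = 1252.2905 - 1173.1457 = 79.1448 kg/day


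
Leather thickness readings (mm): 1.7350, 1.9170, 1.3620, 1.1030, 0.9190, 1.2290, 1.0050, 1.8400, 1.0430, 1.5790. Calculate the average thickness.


Formula: Average = sum / n
Substituting: Average = 13.7320 / 10
Result: 1.3732 mm


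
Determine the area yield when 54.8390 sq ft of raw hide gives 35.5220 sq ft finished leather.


Formula: Yield = finished / raw * 100
Substituting: Yield = 35.5220 / 54.8390 * 100
Result: 64.7751 %


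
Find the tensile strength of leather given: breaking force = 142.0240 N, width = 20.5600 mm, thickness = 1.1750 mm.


Formula: TS = force / (width * thickness)
Substituting: TS = 142.0240 / (20.5600 * 1.1750)
Result: 5.8790 N/mm^2


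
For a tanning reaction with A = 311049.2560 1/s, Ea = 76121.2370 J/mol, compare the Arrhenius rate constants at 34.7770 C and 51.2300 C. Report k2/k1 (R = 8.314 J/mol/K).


T1 = 34.7770 + 273.15 = 307.9270 K; T2 = 51.2300 + 273.15 = 324.3800 K
k1 = A * exp(-Ea/(R*T1)) = 311049.2560 * exp(-76121.2370/(8.314*307.9270)) = 3.7990e-08 1/s
k2 = A * exp(-Ea/(R*T2)) = 311049.2560 * exp(-76121.2370/(8.314*324.3800)) = 1.7165e-07 1/s
k2/k1 = 1.7165e-07 / 3.7990e-08 = 4.5183


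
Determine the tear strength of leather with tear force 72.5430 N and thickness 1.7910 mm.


Formula: Tear strength = force / thickness
Substituting: Tear strength = 72.5430 / 1.7910
Result: 40.5042 N/mm


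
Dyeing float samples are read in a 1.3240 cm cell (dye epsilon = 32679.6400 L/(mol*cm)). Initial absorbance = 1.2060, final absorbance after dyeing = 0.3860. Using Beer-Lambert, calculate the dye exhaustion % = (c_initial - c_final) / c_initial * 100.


c_initial = A_i / (epsilon * l) = 1.2060 / (32679.6400 * 1.3240) = 2.7873e-05 mol/L
c_final = A_f / (epsilon * l) = 0.3860 / (32679.6400 * 1.3240) = 8.9212e-06 mol/L
Exhaustion = (c_initial - c_final) / c_initial * 100 = (2.7873e-05 - 8.9212e-06) / 2.7873e-05 * 100 = 67.9934 %


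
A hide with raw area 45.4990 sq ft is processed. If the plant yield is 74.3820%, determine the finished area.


Formula: finished = raw * yield / 100
Substituting: finished = 45.4990 * 74.3820 / 100
Result: 33.8431 sq ft


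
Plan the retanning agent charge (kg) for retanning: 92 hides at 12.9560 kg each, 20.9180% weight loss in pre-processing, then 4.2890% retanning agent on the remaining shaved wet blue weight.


Total_raw = N * avg_wt = 92 * 12.9560 = 1191.9520 kg
Substrate = Total_raw * (1 - loss/100) = 1191.9520 * (1 - 20.9180/100) = 942.6195 kg
Retan = Substrate * pct / 100 = 942.6195 * 4.2890 / 100 = 40.4289 kg


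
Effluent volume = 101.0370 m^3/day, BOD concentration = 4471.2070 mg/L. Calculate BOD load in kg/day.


Formula: BOD_load = volume * conc / 1000
Substituting: BOD_load = 101.0370 * 4471.2070 / 1000
Result: 451.7573 kg/day


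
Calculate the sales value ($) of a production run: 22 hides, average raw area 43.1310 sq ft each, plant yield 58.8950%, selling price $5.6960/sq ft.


Raw_total = N * avg_area = 22 * 43.1310 = 948.8820 sq ft
Finished = Raw_total * yield / 100 = 948.8820 * 58.8950 / 100 = 558.8441 sq ft
Value = Finished * price = 558.8441 * 5.6960 = 3183.1757 $


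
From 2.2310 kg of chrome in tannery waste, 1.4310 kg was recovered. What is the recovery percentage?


Formula: Recovery = recovered / input * 100
Substituting: Recovery = 1.4310 / 2.2310 * 100
Result: 64.1416 %


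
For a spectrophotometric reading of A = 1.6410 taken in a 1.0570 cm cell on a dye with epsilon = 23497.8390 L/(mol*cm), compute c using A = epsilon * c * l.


Formula: c = A / (epsilon * l)
Substituting: c = 1.6410 / (23497.8390 * 1.0570)
Result: 6.6070e-05 mol/L


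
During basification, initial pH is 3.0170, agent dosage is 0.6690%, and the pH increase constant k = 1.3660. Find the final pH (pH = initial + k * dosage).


Formula: pH_final = pH_initial + k * base_pct
Substituting: pH_final = 3.0170 + 1.3660 * 0.6690
Result: 3.9309


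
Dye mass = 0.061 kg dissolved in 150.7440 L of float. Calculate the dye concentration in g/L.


Formula: Conc = dye_mass(kg) / volume(L) * 1000
Substituting: Conc = 0.061 / 150.7440 * 1000
Result: 0.4047 g/L


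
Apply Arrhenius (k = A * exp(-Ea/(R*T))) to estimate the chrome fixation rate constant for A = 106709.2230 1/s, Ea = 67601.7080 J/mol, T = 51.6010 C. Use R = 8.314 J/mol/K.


T_K = T_C + 273.15 = 51.6010 + 273.15 = 324.7510 K
exponent = -Ea / (R * T_K) = -67601.7080 / (8.314 * 324.7510) = -25.0379
k = A * exp(exponent) = 106709.2230 * exp(-25.0379) = 1.4269e-06 1/s


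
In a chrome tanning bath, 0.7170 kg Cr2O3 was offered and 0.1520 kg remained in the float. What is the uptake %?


Formula: Uptake = (offered - residual) / offered * 100
Substituting: Uptake = (0.7170 - 0.1520) / 0.7170 * 100
Result: 78.8006 %


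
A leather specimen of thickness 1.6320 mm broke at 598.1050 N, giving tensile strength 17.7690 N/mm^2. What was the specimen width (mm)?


Formula: w = F / (TS * t)
Substituting: w = 598.1050 / (17.7690 * 1.6320)
Result: 20.6250 mm


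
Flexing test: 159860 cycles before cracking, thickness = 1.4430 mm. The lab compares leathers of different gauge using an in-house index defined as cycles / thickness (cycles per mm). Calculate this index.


Formula: Index = cycles / thickness
Substituting: Index = 159860 / 1.4430
Result: 110783.0908 cycles/mm


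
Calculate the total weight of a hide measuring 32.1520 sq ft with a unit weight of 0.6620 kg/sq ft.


Formula: Weight = area * weight_per_sqft
Substituting: Weight = 32.1520 * 0.6620
Result: 21.2846 kg


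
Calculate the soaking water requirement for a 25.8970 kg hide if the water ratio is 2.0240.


Formula: Water = hide_weight * ratio
Substituting: Water = 25.8970 * 2.0240
Result: 52.4155 kg


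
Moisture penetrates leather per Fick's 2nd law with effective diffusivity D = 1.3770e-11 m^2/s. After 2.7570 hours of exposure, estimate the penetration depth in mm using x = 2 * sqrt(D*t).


t = 2.7570 hr * 3600 = 9925.2000 s
D * t = 1.3770e-11 * 9925.2000 = 1.3667e-07
x = 2 * sqrt(D*t) = 2 * sqrt(1.3667e-07) = 7.3938e-04 m = 0.7394 mm


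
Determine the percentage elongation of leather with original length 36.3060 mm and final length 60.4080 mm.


Formula: Elongation = (Lf - L0) / L0 * 100
Substituting: Elongation = (60.4080 - 36.3060) / 36.3060 * 100
Result: 66.3857 %


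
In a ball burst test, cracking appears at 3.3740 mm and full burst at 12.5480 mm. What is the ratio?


Formula: Ratio = crack / burst
Substituting: Ratio = 3.3740 / 12.5480
Result: 0.2689


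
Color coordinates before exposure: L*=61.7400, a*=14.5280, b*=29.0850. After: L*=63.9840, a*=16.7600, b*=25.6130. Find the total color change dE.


dL = 2.2440, da = 2.2320, db = -3.4720
dE = sqrt(2.2440^2 + 2.2320^2 + (-3.4720)^2) = 4.6981


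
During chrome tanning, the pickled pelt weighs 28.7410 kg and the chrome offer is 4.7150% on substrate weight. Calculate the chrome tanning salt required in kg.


Formula: Chrome = substrate * pct / 100
Substituting: Chrome = 28.7410 * 4.7150 / 100
Result: 1.3551 kg


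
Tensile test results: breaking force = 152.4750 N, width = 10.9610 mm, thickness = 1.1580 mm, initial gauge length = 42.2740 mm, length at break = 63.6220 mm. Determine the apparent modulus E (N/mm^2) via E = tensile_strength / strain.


TS = F / (w * t) = 152.4750 / (10.9610 * 1.1580) = 12.0127 N/mm^2
strain = (Lf - L0) / L0 = (63.6220 - 42.2740) / 42.2740 = 0.5050
E = TS / strain = 12.0127 / 0.5050 = 23.7879 N/mm^2


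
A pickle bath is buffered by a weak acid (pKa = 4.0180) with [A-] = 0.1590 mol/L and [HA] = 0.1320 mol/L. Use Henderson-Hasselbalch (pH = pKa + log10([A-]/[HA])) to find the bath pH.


ratio = [A-] / [HA] = 0.1590 / 0.1320 = 1.2045
log10(ratio) = 0.0808232
pH = pKa + log10(ratio) = 4.0180 + 0.0808232 = 4.0988


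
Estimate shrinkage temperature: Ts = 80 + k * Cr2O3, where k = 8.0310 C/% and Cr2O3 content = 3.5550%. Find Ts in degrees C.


Formula: Ts = 80 + k * Cr2O3
Substituting: Ts = 80 + 8.0310 * 3.5550
Result: 108.5502 C


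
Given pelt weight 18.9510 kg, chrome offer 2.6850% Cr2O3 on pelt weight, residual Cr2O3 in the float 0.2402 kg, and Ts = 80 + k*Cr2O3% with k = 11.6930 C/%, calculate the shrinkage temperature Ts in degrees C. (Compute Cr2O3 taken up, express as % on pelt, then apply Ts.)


Offered = pelt * offer_pct / 100 = 18.9510 * 2.6850 / 100 = 0.5088 kg
Uptake = offered - residual = 0.5088 - 0.2402 = 0.2686 kg
Cr2O3% on pelt = uptake / pelt * 100 = 0.2686 / 18.9510 * 100 = 1.4175 %
Ts = 80 + k * Cr2O3% = 80 + 11.6930 * 1.4175 = 96.5751 C


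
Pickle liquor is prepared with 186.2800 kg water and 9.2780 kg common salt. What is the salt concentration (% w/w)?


Formula: Conc = salt / (water + salt) * 100
Substituting: Conc = 9.2780 / (186.2800 + 9.2780) * 100
Result: 4.7444 %


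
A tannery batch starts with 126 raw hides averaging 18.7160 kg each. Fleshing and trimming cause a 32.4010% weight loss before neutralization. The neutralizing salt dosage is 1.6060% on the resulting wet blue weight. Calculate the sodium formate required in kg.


Total_raw = N * avg_wt = 126 * 18.7160 = 2358.2160 kg
Substrate = Total_raw * (1 - loss/100) = 2358.2160 * (1 - 32.4010/100) = 1594.1304 kg
Neutralizer = Substrate * pct / 100 = 1594.1304 * 1.6060 / 100 = 25.6017 kg


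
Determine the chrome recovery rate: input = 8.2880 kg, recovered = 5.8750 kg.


Formula: Recovery = recovered / input * 100
Substituting: Recovery = 5.8750 / 8.2880 * 100
Result: 70.8856 %


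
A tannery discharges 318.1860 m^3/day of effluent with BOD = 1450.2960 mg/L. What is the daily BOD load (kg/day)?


Formula: BOD_load = volume * conc / 1000
Substituting: BOD_load = 318.1860 * 1450.2960 / 1000
Result: 461.4639 kg/day
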